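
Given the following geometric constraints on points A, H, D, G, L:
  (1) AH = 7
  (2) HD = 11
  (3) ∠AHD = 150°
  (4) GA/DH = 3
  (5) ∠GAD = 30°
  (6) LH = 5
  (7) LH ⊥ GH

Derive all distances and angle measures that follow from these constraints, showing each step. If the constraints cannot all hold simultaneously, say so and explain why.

The constraints are consistent.

From the given relations:
  GA = 3·DH = 3·11 = 33

Step 1: From AH = 7, HD = 11, and ∠AHD = 150°, by the law of cosines:
  AD² = AH² + HD² - 2·AH·HD·cos(150°) = 49 + 121 + 133.4 = 303.4
  AD ≈ 17.42

Step 2: From DA = 17.42, AG = 33, and ∠DAG = 30°, by the law of cosines:
  DG² = DA² + AG² - 2·DA·AG·cos(30°) = 303.4 + 1089 - 995.5 = 396.8
  DG ≈ 19.92

Step 3: From AD = 17.42, AH = 7, DH = 11, by the inverse law of cosines:
  cos(∠DAH) = (AD² + AH² - DH²) / (2·AD·AH)
  ∠DAH = 18.41°

Step 4: From DA = 17.42, DH = 11, AH = 7, by the inverse law of cosines:
  cos(∠ADH) = (DA² + DH² - AH²) / (2·DA·DH)
  ∠ADH = 11.59°

Step 5: From DA = 17.42, DG = 19.92, AG = 33, by the inverse law of cosines:
  cos(∠ADG) = (DA² + DG² - AG²) / (2·DA·DG)
  ∠ADG = 124.08°

Step 6: From GA = 33, GD = 19.92, AD = 17.42, by the inverse law of cosines:
  cos(∠AGD) = (GA² + GD² - AD²) / (2·GA·GD)
  ∠AGD = 25.92°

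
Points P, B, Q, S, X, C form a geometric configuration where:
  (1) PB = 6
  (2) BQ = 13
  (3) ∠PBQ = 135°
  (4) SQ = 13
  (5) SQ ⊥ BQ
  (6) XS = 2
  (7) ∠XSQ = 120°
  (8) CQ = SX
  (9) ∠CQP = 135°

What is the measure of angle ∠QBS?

Step 1: By the law of cosines on triangle BQS: BS² = 13² + 13² − 2·13·13·cos(90°) = 338, so BS = 13·√2.
Step 2: By the inverse law of cosines on triangle QBS: cos(∠QBS) = (13² + (13·√2)² − 13²) / (2·13·13·√2) = 338/478 = 0.7071, so ∠QBS = 45°.

Therefore, the measure of angle ∠QBS = 45°.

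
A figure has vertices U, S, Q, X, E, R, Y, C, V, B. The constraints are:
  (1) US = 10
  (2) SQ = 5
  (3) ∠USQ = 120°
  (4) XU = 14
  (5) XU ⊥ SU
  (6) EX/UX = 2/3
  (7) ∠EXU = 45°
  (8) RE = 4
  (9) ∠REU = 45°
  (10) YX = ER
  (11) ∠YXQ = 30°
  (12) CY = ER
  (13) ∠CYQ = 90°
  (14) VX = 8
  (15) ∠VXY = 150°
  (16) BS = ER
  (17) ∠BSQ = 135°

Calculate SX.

Step 1: By the law of cosines on triangle SUX: SX² = 10² + 14² − 2·10·14·cos(90°) = 296, so SX = 2·√74.

Therefore, the length of SX = 2·√74.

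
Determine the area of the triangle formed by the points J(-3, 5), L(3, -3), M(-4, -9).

Using the Shoelace formula for a triangle:
Area = (1/2)|x0(y1 - y2) + x1(y2 - y0) + x2(y0 - y1)|
Area = (1/2)|-3(-3 - -9) + 3(-9 - 5) + -4(5 - -3)|
Area = (1/2)|-18 + -42 + -32|
Area = (1/2)|-92|
Area = (1/2)(92)
Area = 46

46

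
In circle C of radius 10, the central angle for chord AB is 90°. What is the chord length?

Drop a perpendicular from the center to the chord, bisecting both the chord and the central angle.
Each half-chord = r sin(θ/2) = 10 sin(45°).
The full chord = 2 × 10 × sin(45°) = 10*sqrt(2).

10*sqrt(2)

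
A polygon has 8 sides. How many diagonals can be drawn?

Each of the 8 vertices connects to 5 non-adjacent vertices via diagonals.
Total connections = 8 × 5 = 40, but each diagonal is counted twice.
Number of diagonals = 40 / 2 = 20.

20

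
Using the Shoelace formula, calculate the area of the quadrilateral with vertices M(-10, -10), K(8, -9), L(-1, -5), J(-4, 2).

Shoelace: sum of cross terms = 159, Area = (1/2)|159| = 159/2

159/2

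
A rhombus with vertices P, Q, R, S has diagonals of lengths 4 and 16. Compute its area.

Area of a rhombus = (d1 * d2) / 2
Area = (4 * 16) / 2
Area = 64 / 2
Area = 32

32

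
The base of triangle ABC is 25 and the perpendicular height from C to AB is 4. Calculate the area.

Area = (1/2)(25)(4) = 50

50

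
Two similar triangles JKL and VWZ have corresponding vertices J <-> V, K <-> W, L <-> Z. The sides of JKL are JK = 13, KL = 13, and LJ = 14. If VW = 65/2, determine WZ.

Similar triangles have proportional sides. Setting up the proportion:
VW / JK = WZ / KL
65/2 / 13 = WZ / 13
WZ = 13 * 65/2 / 13 = 65/2.

65/2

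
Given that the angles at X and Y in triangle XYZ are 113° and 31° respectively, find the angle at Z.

Let angle Z = x. Then 113 + 31 + x = 180.
x = 180 - 144 = 36 degrees.

36 degrees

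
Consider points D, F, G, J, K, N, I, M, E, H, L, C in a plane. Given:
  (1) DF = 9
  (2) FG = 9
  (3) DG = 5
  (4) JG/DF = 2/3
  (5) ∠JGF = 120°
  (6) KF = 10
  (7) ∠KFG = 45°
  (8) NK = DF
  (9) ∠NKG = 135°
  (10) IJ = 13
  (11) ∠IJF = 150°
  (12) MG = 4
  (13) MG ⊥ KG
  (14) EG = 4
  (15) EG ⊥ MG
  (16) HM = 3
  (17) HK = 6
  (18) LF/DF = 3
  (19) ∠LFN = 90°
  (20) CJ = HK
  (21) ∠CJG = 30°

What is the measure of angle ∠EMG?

Step 1: By the law of cosines on triangle MGE: ME² = 4² + 4² − 2·4·4·cos(90°) = 32, so ME = 4·√2.
Step 2: By the inverse law of cosines on triangle EMG: cos(∠EMG) = ((4·√2)² + 4² − 4²) / (2·4·√2·4) = 32/45.25 = 0.7071, so ∠EMG = 45°.

Therefore, the measure of angle ∠EMG = 45°.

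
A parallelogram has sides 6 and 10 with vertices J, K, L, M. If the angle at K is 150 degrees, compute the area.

Area = 6 * 10 * sin(150°) = 60 * 1/2 = 30

30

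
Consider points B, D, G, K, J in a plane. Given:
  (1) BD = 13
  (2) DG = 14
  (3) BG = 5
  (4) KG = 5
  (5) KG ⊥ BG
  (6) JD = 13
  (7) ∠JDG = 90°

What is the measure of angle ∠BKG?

Step 1: By the law of cosines on triangle KGB: KB² = 5² + 5² − 2·5·5·cos(90°) = 50, so KB = 5·√2.
Step 2: By the inverse law of cosines on triangle BKG: cos(∠BKG) = ((5·√2)² + 5² − 5²) / (2·5·√2·5) = 50/70.71 = 0.7071, so ∠BKG = 45°.

Therefore, the measure of angle ∠BKG = 45°.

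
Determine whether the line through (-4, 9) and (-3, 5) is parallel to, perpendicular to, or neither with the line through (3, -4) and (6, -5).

Slope of line 1: m1 = (5 - 9)/(-3 - -4) = -4/1 = -4
Slope of line 2: m2 = (-5 - -4)/(6 - 3) = -1/3 = -1/3
m1 != m2 (-4 != -1/3), so not parallel.
m1 * m2 = (-4) * (-1/3) = 4/3 != -1, so not perpendicular.
The lines are neither parallel nor perpendicular.

Neither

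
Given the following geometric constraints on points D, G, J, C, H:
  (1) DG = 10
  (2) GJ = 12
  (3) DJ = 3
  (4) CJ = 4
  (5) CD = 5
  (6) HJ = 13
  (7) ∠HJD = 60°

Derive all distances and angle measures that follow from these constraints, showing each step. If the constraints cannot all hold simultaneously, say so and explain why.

The constraints are consistent.

Step 1: From DJ = 3, JH = 13, and ∠DJH = 60°, by the law of cosines:
  DH² = DJ² + JH² - 2·DJ·JH·cos(60°) = 9 + 169 - 39 = 139
  DH = √139

Step 2: From DC = 5, DJ = 3, CJ = 4, by the inverse law of cosines:
  cos(∠CDJ) = (DC² + DJ² - CJ²) / (2·DC·DJ)
  ∠CDJ = 53.13°

Step 3: From DG = 10, DJ = 3, GJ = 12, by the inverse law of cosines:
  cos(∠GDJ) = (DG² + DJ² - GJ²) / (2·DG·DJ)
  ∠GDJ = 125.69°

Step 4: From GD = 10, GJ = 12, DJ = 3, by the inverse law of cosines:
  cos(∠DGJ) = (GD² + GJ² - DJ²) / (2·GD·GJ)
  ∠DGJ = 11.72°

Step 5: From JC = 4, JD = 3, CD = 5, by the inverse law of cosines:
  cos(∠CJD) = (JC² + JD² - CD²) / (2·JC·JD)
  ∠CJD = 90°

Step 6: From JD = 3, JG = 12, DG = 10, by the inverse law of cosines:
  cos(∠DJG) = (JD² + JG² - DG²) / (2·JD·JG)
  ∠DJG = 42.6°

Step 7: From CD = 5, CJ = 4, DJ = 3, by the inverse law of cosines:
  cos(∠DCJ) = (CD² + CJ² - DJ²) / (2·CD·CJ)
  ∠DCJ = 36.87°

Step 8: From DH = √139, DJ = 3, HJ = 13, by the inverse law of cosines:
  cos(∠HDJ) = (DH² + DJ² - HJ²) / (2·DH·DJ)
  ∠HDJ = 107.27°

Step 9: From HD = √139, HJ = 13, DJ = 3, by the inverse law of cosines:
  cos(∠DHJ) = (HD² + HJ² - DJ²) / (2·HD·HJ)
  ∠DHJ = 12.73°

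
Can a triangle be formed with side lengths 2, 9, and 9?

Check all three triangle inequalities:
2 + 9 = 11 > 9 ✓
2 + 9 = 11 > 9 ✓
9 + 9 = 18 > 2 ✓
All conditions hold, so these sides form a valid triangle.

Yes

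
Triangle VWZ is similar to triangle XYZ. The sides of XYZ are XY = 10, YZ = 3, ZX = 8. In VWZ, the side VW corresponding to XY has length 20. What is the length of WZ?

k = 20/10 = 2. WZ = 2 * 3 = 6.

6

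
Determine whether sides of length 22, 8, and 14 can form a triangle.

Check the triangle inequality: 8 + 14 = 22 ≤ 22.
Since the sum of two sides does not exceed the third, no triangle can be formed.

No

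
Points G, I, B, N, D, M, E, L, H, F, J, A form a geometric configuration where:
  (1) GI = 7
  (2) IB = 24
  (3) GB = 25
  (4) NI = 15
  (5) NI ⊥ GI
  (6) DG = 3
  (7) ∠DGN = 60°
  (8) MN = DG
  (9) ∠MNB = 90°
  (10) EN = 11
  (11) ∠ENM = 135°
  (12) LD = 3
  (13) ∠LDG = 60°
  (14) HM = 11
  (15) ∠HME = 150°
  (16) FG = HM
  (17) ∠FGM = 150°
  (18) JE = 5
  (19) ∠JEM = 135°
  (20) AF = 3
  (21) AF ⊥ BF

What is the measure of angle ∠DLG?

Step 1: By the law of cosines on triangle LDG: LG² = 3² + 3² − 2·3·3·cos(60°) = 9, so LG = 3.
Step 2: By the inverse law of cosines on triangle DLG: cos(∠DLG) = (3² + 3² − 3²) / (2·3·3) = 9/18 = 0.5, so ∠DLG = 60°.

Therefore, the measure of angle ∠DLG = 60°.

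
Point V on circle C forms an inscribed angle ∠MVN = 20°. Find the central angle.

The inscribed angle theorem states that a central angle is always twice any inscribed angle that subtends the same arc.
Since the inscribed angle is 20°, the central angle = 2 × 20° = 40°.

40°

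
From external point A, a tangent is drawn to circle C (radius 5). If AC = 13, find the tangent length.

The tangent, radius, and line from the external point to the center form a right triangle.
The right angle is where the tangent meets the radius.
By the Pythagorean theorem: tangent² + 5² = 13²
tangent² = 169 - 25 = 144
tangent = 12

12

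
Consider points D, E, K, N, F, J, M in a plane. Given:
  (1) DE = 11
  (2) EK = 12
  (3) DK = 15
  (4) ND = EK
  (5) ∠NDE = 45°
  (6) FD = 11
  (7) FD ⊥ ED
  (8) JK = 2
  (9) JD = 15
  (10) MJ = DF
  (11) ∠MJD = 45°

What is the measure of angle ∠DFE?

Step 1: By the law of cosines on triangle FDE: FE² = 11² + 11² − 2·11·11·cos(90°) = 242, so FE = 11·√2.
Step 2: By the inverse law of cosines on triangle DFE: cos(∠DFE) = (11² + (11·√2)² − 11²) / (2·11·11·√2) = 242/342.24 = 0.7071, so ∠DFE = 45°.

Therefore, the measure of angle ∠DFE = 45°.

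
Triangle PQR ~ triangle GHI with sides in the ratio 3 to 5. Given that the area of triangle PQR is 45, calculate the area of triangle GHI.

For similar figures, the area ratio equals the square of the side ratio.
Side ratio (PQR to GHI) = 3:5, so area ratio = 3^2:5^2 = 9:25.
If the area of PQR is 45, then the area of GHI = 45 * (25/9) = 125.

125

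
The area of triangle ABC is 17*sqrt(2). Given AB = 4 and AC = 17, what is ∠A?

sin(C) = 2 * 17*sqrt(2) / (4 * 17) = sqrt(2)/2, so C = arcsin(sqrt(2)/2) = 45°.
Since sin(180° - C) = sin(C), the obtuse angle 135° gives the same area, so C = 45° or C = 135°.

45° or 135°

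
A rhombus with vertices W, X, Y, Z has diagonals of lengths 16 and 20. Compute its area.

The diagonals of a rhombus divide it into four right triangles.
Each triangle has legs 16/ 2 = 8 and 20/2 = 10, so each has area (1/2)*8*10 = 40.
Four such triangles give total area = (d1 * d2) / 2 = 160.

160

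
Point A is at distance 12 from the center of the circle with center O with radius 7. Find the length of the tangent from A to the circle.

tangent = √(d² - r²) = √(12² - 7²) = √(144 - 49) = √95 = sqrt(95)

sqrt(95)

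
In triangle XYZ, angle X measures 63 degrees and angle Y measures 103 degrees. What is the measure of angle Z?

angle Z = 180 - 63 - 103 = 14 degrees.

14 degrees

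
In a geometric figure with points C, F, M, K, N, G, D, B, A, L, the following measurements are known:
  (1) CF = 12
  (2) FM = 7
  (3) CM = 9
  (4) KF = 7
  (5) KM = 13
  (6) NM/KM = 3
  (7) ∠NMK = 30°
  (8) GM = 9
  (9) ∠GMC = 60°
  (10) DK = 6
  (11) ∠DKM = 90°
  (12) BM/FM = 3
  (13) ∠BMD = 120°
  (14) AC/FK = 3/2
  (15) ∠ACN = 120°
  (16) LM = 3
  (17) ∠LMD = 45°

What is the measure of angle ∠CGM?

Step 1: By the law of cosines on triangle GMC: GC² = 9² + 9² − 2·9·9·cos(60°) = 81, so GC = 9.
Step 2: By the inverse law of cosines on triangle CGM: cos(∠CGM) = (9² + 9² − 9²) / (2·9·9) = 81/162 = 0.5, so ∠CGM = 60°.

Therefore, the measure of angle ∠CGM = 60°.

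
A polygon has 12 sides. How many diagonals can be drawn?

Total line segments between 12 vertices = C(12,2) = 66.
Subtract the 12 sides: 66 - 12 = 54 diagonals.

54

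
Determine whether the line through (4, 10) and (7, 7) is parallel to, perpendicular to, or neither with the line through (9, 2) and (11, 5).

Slope of line 1: m1 = (7 - 10)/(7 - 4) = -3/3 = -1
Slope of line 2: m2 = (5 - 2)/(11 - 9) = 3/2 = 3/2
m1 != m2 (-1 != 3/2), so not parallel.
m1 * m2 = (-1) * (3/2) = -3/2 != -1, so not perpendicular.
The lines are neither parallel nor perpendicular.

Neither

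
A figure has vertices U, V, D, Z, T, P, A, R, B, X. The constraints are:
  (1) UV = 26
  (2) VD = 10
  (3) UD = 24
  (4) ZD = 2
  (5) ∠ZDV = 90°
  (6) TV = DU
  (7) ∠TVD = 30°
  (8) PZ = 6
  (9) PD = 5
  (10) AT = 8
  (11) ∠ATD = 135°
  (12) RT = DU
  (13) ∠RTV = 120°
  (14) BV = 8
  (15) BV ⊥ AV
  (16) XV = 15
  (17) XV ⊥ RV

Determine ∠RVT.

From the given relations: TV = DU = 24; RT = DU = 24.
Step 1: By the law of cosines on triangle VTR: VR² = 24² + 24² − 2·24·24·cos(120°) = 1728, so VR ≈ 41.57.
Step 2: By the inverse law of cosines on triangle RVT: cos(∠RVT) = (41.57² + 24² − 24²) / (2·41.57·24) = 1728/1995.32 = 0.866, so ∠RVT = 30°.

Therefore, the measure of angle ∠RVT = 30°.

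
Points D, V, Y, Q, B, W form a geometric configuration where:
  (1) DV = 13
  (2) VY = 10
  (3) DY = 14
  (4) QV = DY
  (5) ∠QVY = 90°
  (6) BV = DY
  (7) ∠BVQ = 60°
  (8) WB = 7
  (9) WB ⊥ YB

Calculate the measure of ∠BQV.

From the given relations: QV = DY = 14; BV = DY = 14.
Step 1: By the law of cosines on triangle QVB: QB² = 14² + 14² − 2·14·14·cos(60°) = 196, so QB = 14.
Step 2: By the inverse law of cosines on triangle BQV: cos(∠BQV) = (14² + 14² − 14²) / (2·14·14) = 196/392 = 0.5, so ∠BQV = 60°.

Therefore, the measure of angle ∠BQV = 60°.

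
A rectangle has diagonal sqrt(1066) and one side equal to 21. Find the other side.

Using the Pythagorean theorem: d^2 = a^2 + b^2
b^2 = d^2 - a^2
b^2 = 1066 - 441
b^2 = 625
b = sqrt(625) = 25

25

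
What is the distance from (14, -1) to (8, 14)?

The horizontal distance is |8 - 14| = 6 and the vertical distance is |14 - -1| = 15.
By the Pythagorean theorem, d = sqrt(6^2 + 15^2) = sqrt(261) = 3*sqrt(29).

3*sqrt(29)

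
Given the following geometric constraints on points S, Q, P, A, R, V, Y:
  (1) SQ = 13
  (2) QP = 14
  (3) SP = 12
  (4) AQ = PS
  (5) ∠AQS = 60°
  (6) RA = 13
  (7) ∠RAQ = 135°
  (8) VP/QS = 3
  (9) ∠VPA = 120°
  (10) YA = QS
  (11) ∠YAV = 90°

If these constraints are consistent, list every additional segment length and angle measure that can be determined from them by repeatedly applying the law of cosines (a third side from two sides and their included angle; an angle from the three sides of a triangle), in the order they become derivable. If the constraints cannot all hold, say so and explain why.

The constraints are consistent. Derivable facts, in order:
After 1 step:
- QR ≈ 23.1
- SA = √157
- ∠PQS = 52.62°
- ∠PSQ = 67.98°
- ∠QPS = 59.41°
After 2 steps:
- ∠AQR = 23.45°
- ∠ARQ = 21.55°
- ∠ASQ = 56.04°
- ∠QAS = 63.96°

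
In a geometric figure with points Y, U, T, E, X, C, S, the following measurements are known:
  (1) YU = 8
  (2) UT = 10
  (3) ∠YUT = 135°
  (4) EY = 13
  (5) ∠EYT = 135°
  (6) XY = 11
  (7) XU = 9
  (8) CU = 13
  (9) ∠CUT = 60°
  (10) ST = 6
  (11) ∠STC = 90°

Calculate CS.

Step 1: By the law of cosines on triangle CUT: CT² = 13² + 10² − 2·13·10·cos(60°) = 139, so CT = √139.
Step 2: By the law of cosines on triangle CTS: CS² = √139² + 6² − 2·√139·6·cos(90°) = 175, so CS = 5·√7.

Therefore, the length of CS = 5·√7.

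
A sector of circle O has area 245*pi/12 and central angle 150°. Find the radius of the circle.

Sector area A = πr² × θ/360, so r² = 360A / (πθ).
r² = 360 × 245*pi/12 / (π × 150)
r² = 49
r = 7

7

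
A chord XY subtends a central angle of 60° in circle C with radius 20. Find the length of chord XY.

Chord = 2(20) sin(30°) = 20

20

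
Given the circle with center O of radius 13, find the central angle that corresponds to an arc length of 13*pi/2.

The full circumference is 2πr = 26*pi.
The arc is 13*pi/2 / 26*pi = 1/4 of the full circle.
So the central angle = 1/4 × 360° = 90°.

90°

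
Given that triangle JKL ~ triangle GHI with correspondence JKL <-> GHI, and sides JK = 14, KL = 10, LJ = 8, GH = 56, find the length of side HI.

k = 56/14 = 4. HI = 4 * 10 = 40.

40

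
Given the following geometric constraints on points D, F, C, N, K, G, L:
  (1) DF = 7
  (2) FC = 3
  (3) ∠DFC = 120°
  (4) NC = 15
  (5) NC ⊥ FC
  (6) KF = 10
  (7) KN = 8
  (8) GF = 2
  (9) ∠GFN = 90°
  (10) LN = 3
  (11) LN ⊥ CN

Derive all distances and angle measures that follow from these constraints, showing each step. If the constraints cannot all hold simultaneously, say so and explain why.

The constraints are consistent.

Step 1: From DF = 7, FC = 3, and ∠DFC = 120°, by the law of cosines:
  DC² = DF² + FC² - 2·DF·FC·cos(120°) = 49 + 9 + 21 = 79
  DC = √79

Step 2: From FC = 3, CN = 15, and ∠FCN = 90°, by the law of cosines:
  FN² = FC² + CN² - 2·FC·CN·cos(90°) = 9 + 225 - 0 = 234
  FN = 3·√26

Step 3: From CN = 15, NL = 3, and ∠CNL = 90°, by the law of cosines:
  CL² = CN² + NL² - 2·CN·NL·cos(90°) = 225 + 9 - 0 = 234
  CL = 3·√26

Step 4: From NF = 3·√26, FG = 2, and ∠NFG = 90°, by the law of cosines:
  NG² = NF² + FG² - 2·NF·FG·cos(90°) = 234 + 4 - 0 = 238
  NG ≈ 15.43

Step 5: From DC = √79, DF = 7, CF = 3, by the inverse law of cosines:
  cos(∠CDF) = (DC² + DF² - CF²) / (2·DC·DF)
  ∠CDF = 17°

Step 6: From FC = 3, FN = 3·√26, CN = 15, by the inverse law of cosines:
  cos(∠CFN) = (FC² + FN² - CN²) / (2·FC·FN)
  ∠CFN = 78.69°

Step 7: From FK = 10, FN = 3·√26, KN = 8, by the inverse law of cosines:
  cos(∠KFN) = (FK² + FN² - KN²) / (2·FK·FN)
  ∠KFN = 28.05°

Step 8: From CD = √79, CF = 3, DF = 7, by the inverse law of cosines:
  cos(∠DCF) = (CD² + CF² - DF²) / (2·CD·CF)
  ∠DCF = 43°

Step 9: From CL = 3·√26, CN = 15, LN = 3, by the inverse law of cosines:
  cos(∠LCN) = (CL² + CN² - LN²) / (2·CL·CN)
  ∠LCN = 11.31°

Step 10: From NC = 15, NF = 3·√26, CF = 3, by the inverse law of cosines:
  cos(∠CNF) = (NC² + NF² - CF²) / (2·NC·NF)
  ∠CNF = 11.31°

Step 11: From NF = 3·√26, NK = 8, FK = 10, by the inverse law of cosines:
  cos(∠FNK) = (NF² + NK² - FK²) / (2·NF·NK)
  ∠FNK = 36°

Step 12: From KF = 10, KN = 8, FN = 3·√26, by the inverse law of cosines:
  cos(∠FKN) = (KF² + KN² - FN²) / (2·KF·KN)
  ∠FKN = 115.94°

Step 13: From LC = 3·√26, LN = 3, CN = 15, by the inverse law of cosines:
  cos(∠CLN) = (LC² + LN² - CN²) / (2·LC·LN)
  ∠CLN = 78.69°

Step 14: From NF = 3·√26, NG = 15.43, FG = 2, by the inverse law of cosines:
  cos(∠FNG) = (NF² + NG² - FG²) / (2·NF·NG)
  ∠FNG = 7.45°

Step 15: From GF = 2, GN = 15.43, FN = 3·√26, by the inverse law of cosines:
  cos(∠FGN) = (GF² + GN² - FN²) / (2·GF·GN)
  ∠FGN = 82.55°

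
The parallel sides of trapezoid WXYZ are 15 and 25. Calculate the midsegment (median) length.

The midsegment (median) of a trapezoid connects the midpoints of the non-parallel sides.
Its length is the average of the two bases: (15 + 25) / 2 = 20.

20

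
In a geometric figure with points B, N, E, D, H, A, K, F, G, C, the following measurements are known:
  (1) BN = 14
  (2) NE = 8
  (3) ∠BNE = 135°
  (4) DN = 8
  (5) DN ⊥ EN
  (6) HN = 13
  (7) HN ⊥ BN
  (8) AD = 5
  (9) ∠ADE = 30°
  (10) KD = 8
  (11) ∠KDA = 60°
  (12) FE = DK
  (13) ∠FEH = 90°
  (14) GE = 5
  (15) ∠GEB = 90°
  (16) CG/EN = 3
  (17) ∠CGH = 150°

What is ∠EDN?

Step 1: By the law of cosines on triangle DNE: DE² = 8² + 8² − 2·8·8·cos(90°) = 128, so DE = 8·√2.
Step 2: By the inverse law of cosines on triangle EDN: cos(∠EDN) = ((8·√2)² + 8² − 8²) / (2·8·√2·8) = 128/181.02 = 0.7071, so ∠EDN = 45°.

Therefore, the measure of angle ∠EDN = 45°.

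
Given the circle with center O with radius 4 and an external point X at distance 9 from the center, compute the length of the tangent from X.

The tangent, radius, and line from the external point to the center form a right triangle.
The right angle is where the tangent meets the radius.
By the Pythagorean theorem: tangent² + 4² = 9²
tangent² = 81 - 16 = 65
tangent = sqrt(65)

sqrt(65)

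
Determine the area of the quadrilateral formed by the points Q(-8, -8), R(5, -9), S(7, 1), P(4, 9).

The Shoelace formula works by pairing each vertex with the next (cycling back to the first).
For each pair, compute x_i*y_(i+1) - x_(i+1)*y_i:
  (-8*-9 - 5*-8) = 112
  (5*1 - 7*-9) = 68
  (7*9 - 4*1) = 59
  (4*-8 - -8*9) = 40
Taking half the absolute value of the total: Area = (1/2)(279) = 279/2.

279/2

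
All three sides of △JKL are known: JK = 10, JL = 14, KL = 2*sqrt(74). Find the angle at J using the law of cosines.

By the inverse law of cosines: cos(J) = (JK² + JL² - KL²) / (2 × JK × JL)
cos(J) = (10² + 14² - (2*sqrt(74))²) / (2 × 10 × 14)
cos(J) = (100 + 196 - (296)) / 280
cos(J) = 0
J = arccos(0) = 90°

90°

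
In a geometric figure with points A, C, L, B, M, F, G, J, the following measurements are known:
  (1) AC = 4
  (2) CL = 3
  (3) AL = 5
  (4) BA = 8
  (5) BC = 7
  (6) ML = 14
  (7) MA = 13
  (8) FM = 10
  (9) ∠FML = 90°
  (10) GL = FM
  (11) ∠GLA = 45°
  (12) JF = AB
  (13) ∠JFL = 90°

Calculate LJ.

From the given relations: JF = AB = 8.
Step 1: By the law of cosines on triangle LMF: LF² = 14² + 10² − 2·14·10·cos(90°) = 296, so LF = 2·√74.
Step 2: By the law of cosines on triangle LFJ: LJ² = (2·√74)² + 8² − 2·2·√74·8·cos(90°) = 360, so LJ = 6·√10.

Therefore, the length of LJ = 6·√10.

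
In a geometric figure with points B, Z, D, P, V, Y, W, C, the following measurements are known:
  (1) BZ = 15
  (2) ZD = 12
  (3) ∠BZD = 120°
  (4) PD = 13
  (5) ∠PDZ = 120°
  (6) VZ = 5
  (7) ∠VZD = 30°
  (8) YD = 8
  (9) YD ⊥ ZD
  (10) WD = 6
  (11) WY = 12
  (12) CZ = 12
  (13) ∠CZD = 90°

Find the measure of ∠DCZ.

Step 1: By the law of cosines on triangle CZD: CD² = 12² + 12² − 2·12·12·cos(90°) = 288, so CD = 12·√2.
Step 2: By the inverse law of cosines on triangle DCZ: cos(∠DCZ) = ((12·√2)² + 12² − 12²) / (2·12·√2·12) = 288/407.29 = 0.7071, so ∠DCZ = 45°.

Therefore, the measure of angle ∠DCZ = 45°.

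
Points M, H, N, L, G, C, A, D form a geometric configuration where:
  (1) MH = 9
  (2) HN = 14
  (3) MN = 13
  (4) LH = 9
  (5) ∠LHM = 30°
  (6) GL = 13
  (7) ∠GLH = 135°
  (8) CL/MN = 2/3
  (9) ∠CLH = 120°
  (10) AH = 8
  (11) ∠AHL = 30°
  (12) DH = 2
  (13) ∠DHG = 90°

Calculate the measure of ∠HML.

Step 1: By the law of cosines on triangle MHL: ML² = 9² + 9² − 2·9·9·cos(30°) = 21.7, so ML ≈ 4.66.
Step 2: By the inverse law of cosines on triangle HML: cos(∠HML) = (9² + 4.66² − 9²) / (2·9·4.66) = 21.7/83.86 = 0.2588, so ∠HML = 75°.

Therefore, the measure of angle ∠HML = 75°.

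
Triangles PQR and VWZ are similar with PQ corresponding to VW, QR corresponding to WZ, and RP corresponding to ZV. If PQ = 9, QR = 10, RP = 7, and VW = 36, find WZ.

k = 36/9 = 4. WZ = 4 * 10 = 40.

40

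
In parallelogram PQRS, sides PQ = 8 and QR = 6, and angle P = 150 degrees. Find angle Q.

Opposite sides of a parallelogram are parallel, so consecutive angles form co-interior angles on a transversal.
Co-interior angles sum to 180°, giving angle Q = 180 - 150 = 30 degrees.

30 degrees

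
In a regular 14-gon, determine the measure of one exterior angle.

Each exterior angle of a regular n-gon is 360 / n.
For n = 14: 360 / 14 = 180/7 degrees.

180/7 degrees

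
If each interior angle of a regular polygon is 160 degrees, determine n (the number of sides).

Exterior angle = 180 - 160 = 20. n = 360 / 20 = 18.

18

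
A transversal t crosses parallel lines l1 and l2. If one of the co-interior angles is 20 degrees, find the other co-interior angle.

Co-interior angles (same-side interior) formed by parallel lines and a transversal are supplementary (sum to 180 degrees).
The given angle is 20 degrees.
The co-interior angle = 180 - 20 = 160 degrees.

160 degrees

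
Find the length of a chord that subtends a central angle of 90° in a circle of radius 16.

Chord length = 2r sin(θ/2)
= 2 × 16 × sin(90°/2)
= 2 × 16 × sin(45°)
= 16*sqrt(2)

16*sqrt(2)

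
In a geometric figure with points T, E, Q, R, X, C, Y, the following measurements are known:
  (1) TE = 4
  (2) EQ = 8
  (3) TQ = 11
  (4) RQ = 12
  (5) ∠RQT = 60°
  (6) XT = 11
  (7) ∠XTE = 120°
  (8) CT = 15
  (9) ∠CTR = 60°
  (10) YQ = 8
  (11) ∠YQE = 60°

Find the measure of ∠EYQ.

Step 1: By the law of cosines on triangle YQE: YE² = 8² + 8² − 2·8·8·cos(60°) = 64, so YE = 8.
Step 2: By the inverse law of cosines on triangle EYQ: cos(∠EYQ) = (8² + 8² − 8²) / (2·8·8) = 64/128 = 0.5, so ∠EYQ = 60°.

Therefore, the measure of angle ∠EYQ = 60°.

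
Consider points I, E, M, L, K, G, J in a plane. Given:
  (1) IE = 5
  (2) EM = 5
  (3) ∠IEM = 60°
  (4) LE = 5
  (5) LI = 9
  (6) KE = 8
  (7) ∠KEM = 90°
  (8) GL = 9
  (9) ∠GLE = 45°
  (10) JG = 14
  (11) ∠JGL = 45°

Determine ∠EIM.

Step 1: By the law of cosines on triangle IEM: IM² = 5² + 5² − 2·5·5·cos(60°) = 25, so IM = 5.
Step 2: By the inverse law of cosines on triangle EIM: cos(∠EIM) = (5² + 5² − 5²) / (2·5·5) = 25/50 = 0.5, so ∠EIM = 60°.

Therefore, the measure of angle ∠EIM = 60°.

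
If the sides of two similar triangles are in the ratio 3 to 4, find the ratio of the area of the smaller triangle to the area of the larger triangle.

Area ratio = (side ratio)^2 = (3/4)^2 = 9:16.

9:16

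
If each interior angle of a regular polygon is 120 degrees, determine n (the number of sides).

Exterior angle = 180 - 120 = 60. n = 360 / 60 = 6.

6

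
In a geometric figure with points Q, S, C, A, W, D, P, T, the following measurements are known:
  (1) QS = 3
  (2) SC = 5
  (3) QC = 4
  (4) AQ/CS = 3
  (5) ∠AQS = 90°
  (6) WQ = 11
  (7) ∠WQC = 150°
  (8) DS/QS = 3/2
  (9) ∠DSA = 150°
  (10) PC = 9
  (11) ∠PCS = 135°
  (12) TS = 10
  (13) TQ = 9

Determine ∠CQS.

Step 1: By the inverse law of cosines on triangle CQS: cos(∠CQS) = (4² + 3² − 5²) / (2·4·3) = 0/24 = 0, so ∠CQS = 90°.

Therefore, the measure of angle ∠CQS = 90°.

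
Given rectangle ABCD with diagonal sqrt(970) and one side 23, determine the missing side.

The diagonal of a rectangle forms a right triangle with the two sides.
Rearranging the Pythagorean theorem: missing side = sqrt(d^2 - known^2).
= sqrt(970 - 529) = sqrt(441) = 21.

21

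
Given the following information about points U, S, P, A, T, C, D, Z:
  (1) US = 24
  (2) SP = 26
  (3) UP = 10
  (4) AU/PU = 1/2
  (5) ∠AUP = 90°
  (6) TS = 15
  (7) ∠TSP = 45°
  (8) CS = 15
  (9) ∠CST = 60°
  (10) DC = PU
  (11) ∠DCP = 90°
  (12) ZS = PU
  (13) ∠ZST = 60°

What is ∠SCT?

Step 1: By the law of cosines on triangle CST: CT² = 15² + 15² − 2·15·15·cos(60°) = 225, so CT = 15.
Step 2: By the inverse law of cosines on triangle SCT: cos(∠SCT) = (15² + 15² − 15²) / (2·15·15) = 225/450 = 0.5, so ∠SCT = 60°.

Therefore, the measure of angle ∠SCT = 60°.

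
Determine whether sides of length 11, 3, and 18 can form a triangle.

Check the triangle inequality: 11 + 3 = 14 ≤ 18.
Since the sum of two sides does not exceed the third, no triangle can be formed.

No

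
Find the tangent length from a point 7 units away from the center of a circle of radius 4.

Let T be the point of tangency. Then CT ⊥ XT (radius ⊥ tangent).
In right triangle CTX: CX² = CT² + XT²
7² = 4² + XT²
XT² = 33, XT = sqrt(33)

sqrt(33)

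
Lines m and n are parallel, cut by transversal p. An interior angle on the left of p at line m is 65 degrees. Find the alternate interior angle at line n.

Alternate interior angles lie on opposite sides of the transversal, between the parallel lines.
By the alternate interior angle theorem, they are equal: 65 degrees.

65 degrees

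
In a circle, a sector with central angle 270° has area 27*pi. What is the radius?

The sector covers 270°/360° = 3/4 of the full circle.
Full circle area = 27*pi / 3/4 = 36*pi.
Since full area = πr², we get r² = 36*pi/π = 36, so r = 6.

6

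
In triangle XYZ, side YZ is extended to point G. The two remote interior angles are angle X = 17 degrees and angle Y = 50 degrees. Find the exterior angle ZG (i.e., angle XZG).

Exterior angle = 17 + 50 = 67 degrees (exterior angle theorem).

67 degrees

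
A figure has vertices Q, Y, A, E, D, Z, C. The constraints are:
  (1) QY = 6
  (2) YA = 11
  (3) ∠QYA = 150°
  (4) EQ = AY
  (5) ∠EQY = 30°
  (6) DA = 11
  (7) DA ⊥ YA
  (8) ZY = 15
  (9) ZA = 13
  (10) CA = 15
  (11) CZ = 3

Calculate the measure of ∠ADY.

Step 1: By the law of cosines on triangle DAY: DY² = 11² + 11² − 2·11·11·cos(90°) = 242, so DY = 11·√2.
Step 2: By the inverse law of cosines on triangle ADY: cos(∠ADY) = (11² + (11·√2)² − 11²) / (2·11·11·√2) = 242/342.24 = 0.7071, so ∠ADY = 45°.

Therefore, the measure of angle ∠ADY = 45°.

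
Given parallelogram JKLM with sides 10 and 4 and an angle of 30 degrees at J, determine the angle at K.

In a parallelogram, consecutive angles are supplementary (sum to 180°).
angle K = 180 - angle J
angle K = 180 - 30
angle K = 150 degrees

150 degrees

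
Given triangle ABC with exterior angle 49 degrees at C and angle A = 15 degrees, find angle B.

The exterior angle theorem states that an exterior angle equals the sum of the two non-adjacent interior angles.
So 49 = 15 + angle B, which gives angle B = 49 - 15 = 34 degrees.

34 degrees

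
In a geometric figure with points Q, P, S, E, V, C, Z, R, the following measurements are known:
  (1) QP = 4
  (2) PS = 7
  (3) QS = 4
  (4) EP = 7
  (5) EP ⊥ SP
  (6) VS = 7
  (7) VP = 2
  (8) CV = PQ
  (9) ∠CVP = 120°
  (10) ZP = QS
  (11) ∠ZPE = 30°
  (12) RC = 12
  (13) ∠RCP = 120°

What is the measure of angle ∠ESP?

Step 1: By the law of cosines on triangle SPE: SE² = 7² + 7² − 2·7·7·cos(90°) = 98, so SE = 7·√2.
Step 2: By the inverse law of cosines on triangle ESP: cos(∠ESP) = ((7·√2)² + 7² − 7²) / (2·7·√2·7) = 98/138.59 = 0.7071, so ∠ESP = 45°.

Therefore, the measure of angle ∠ESP = 45°.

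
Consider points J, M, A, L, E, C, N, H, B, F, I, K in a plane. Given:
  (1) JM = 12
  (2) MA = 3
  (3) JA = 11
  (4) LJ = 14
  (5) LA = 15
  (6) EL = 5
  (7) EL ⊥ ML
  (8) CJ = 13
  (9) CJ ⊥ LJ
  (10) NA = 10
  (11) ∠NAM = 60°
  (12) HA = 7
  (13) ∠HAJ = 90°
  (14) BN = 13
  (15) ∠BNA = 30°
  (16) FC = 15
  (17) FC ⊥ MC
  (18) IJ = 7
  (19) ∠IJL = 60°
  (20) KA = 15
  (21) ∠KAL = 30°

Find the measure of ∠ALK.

Step 1: By the law of cosines on triangle LAK: LK² = 15² + 15² − 2·15·15·cos(30°) = 60.29, so LK ≈ 7.76.
Step 2: By the inverse law of cosines on triangle ALK: cos(∠ALK) = (15² + 7.76² − 15²) / (2·15·7.76) = 60.29/232.94 = 0.2588, so ∠ALK = 75°.

Therefore, the measure of angle ∠ALK = 75°.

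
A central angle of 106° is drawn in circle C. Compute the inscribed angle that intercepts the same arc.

An inscribed angle intercepts an arc from a point on the circle, while the central angle intercepts the same arc from the center.
The inscribed angle is always half the central angle: 106° / 2 = 53°.

53°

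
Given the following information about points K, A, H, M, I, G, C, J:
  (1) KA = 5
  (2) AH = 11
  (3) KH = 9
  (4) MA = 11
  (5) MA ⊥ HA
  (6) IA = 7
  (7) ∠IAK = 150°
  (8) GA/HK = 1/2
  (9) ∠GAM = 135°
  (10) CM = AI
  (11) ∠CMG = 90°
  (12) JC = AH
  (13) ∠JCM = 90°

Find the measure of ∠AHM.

Step 1: By the law of cosines on triangle HAM: HM² = 11² + 11² − 2·11·11·cos(90°) = 242, so HM = 11·√2.
Step 2: By the inverse law of cosines on triangle AHM: cos(∠AHM) = (11² + (11·√2)² − 11²) / (2·11·11·√2) = 242/342.24 = 0.7071, so ∠AHM = 45°.

Therefore, the measure of angle ∠AHM = 45°.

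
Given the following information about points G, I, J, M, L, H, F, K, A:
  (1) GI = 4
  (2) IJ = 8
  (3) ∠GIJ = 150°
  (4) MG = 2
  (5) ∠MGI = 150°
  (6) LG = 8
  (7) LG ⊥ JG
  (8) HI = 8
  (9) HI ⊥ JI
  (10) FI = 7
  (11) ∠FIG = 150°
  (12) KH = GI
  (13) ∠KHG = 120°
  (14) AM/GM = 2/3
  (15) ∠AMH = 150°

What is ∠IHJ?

Step 1: By the law of cosines on triangle HIJ: HJ² = 8² + 8² − 2·8·8·cos(90°) = 128, so HJ = 8·√2.
Step 2: By the inverse law of cosines on triangle IHJ: cos(∠IHJ) = (8² + (8·√2)² − 8²) / (2·8·8·√2) = 128/181.02 = 0.7071, so ∠IHJ = 45°.

Therefore, the measure of angle ∠IHJ = 45°.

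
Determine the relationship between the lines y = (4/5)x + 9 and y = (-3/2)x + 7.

Slope of line 1: m1 = 4/5
Slope of line 2: m2 = -3/2
m1 != m2 and m1*m2 = -6/5 != -1. Neither.

Neither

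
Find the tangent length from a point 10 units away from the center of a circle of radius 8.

Let T be the point of tangency. Then OT ⊥ MT (radius ⊥ tangent).
In right triangle OTM: OM² = OT² + MT²
10² = 8² + MT²
MT² = 36, MT = 6

6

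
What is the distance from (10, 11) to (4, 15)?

d = sqrt((-6)^2 + (4)^2) = sqrt(52) = 2*sqrt(13)

2*sqrt(13)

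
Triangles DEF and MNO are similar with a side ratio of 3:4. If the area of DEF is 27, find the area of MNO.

The ratio of areas of similar triangles = (side ratio)^2.
Side ratio = 3:4, so area ratio = 9:16.
Area of MNO / Area of DEF = 16/9
Area of MNO = 27 * 16/9 = 48

48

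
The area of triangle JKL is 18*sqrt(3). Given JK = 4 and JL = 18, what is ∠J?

sin(C) = 2 * 18*sqrt(3) / (4 * 18) = sqrt(3)/2, so C = arcsin(sqrt(3)/2) = 60°.
Since sin(180° - C) = sin(C), the obtuse angle 120° gives the same area, so C = 60° or C = 120°.

60° or 120°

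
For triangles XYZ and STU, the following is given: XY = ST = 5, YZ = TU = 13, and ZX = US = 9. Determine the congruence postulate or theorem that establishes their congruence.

Consider the given information: XY = ST = 5, YZ = TU = 13, and ZX = US = 9
This is not SAS or ASA: SAS requires two sides and the included angle between them. ASA requires two angles and the side between them.
The correct criterion is SSS. All three pairs of corresponding sides are equal (Side-Side-Side).

SSS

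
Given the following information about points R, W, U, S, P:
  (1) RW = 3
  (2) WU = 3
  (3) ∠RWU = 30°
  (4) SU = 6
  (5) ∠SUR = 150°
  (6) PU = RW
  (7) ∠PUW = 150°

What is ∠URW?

Step 1: By the law of cosines on triangle RWU: RU² = 3² + 3² − 2·3·3·cos(30°) = 2.41, so RU ≈ 1.55.
Step 2: By the inverse law of cosines on triangle URW: cos(∠URW) = (1.55² + 3² − 3²) / (2·1.55·3) = 2.41/9.32 = 0.2588, so ∠URW = 75°.

Therefore, the measure of angle ∠URW = 75°.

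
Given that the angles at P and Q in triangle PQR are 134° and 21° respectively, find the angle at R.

The interior angles sum to 180°: angle R = 180 - 134 - 21 = 25°.
The triangle is obtuse (angles 134°, 21°, 25°).

25 degrees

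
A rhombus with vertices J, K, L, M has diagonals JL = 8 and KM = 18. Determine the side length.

Half-diagonals are 4 and 9. side = sqrt(4^2 + 9^2) = sqrt(97)

sqrt(97)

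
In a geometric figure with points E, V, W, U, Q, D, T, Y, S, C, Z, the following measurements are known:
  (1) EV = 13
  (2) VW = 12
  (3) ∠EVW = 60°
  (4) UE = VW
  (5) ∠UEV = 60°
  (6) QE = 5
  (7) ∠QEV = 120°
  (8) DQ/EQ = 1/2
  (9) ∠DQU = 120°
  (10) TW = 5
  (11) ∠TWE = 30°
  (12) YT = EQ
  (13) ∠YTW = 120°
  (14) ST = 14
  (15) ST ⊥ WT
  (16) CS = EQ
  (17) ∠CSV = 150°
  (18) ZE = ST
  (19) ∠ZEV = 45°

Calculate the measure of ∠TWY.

From the given relations: YT = EQ = 5.
Step 1: By the law of cosines on triangle WTY: WY² = 5² + 5² − 2·5·5·cos(120°) = 75, so WY = 5·√3.
Step 2: By the inverse law of cosines on triangle TWY: cos(∠TWY) = (5² + (5·√3)² − 5²) / (2·5·5·√3) = 75/86.6 = 0.866, so ∠TWY = 30°.

Therefore, the measure of angle ∠TWY = 30°.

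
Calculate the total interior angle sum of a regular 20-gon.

The sum of interior angles of an n-sided polygon is (n - 2) * 180.
For n = 20: (20 - 2) * 180 = 18 * 180 = 3240 degrees.

3240 degrees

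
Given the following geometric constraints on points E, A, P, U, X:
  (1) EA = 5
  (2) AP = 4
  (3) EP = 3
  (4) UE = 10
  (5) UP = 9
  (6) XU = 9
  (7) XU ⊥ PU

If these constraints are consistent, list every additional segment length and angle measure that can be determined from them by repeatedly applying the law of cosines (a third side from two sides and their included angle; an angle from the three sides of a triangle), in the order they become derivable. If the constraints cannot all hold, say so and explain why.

The constraints are consistent. Derivable facts, in order:
After 1 step:
- PX = 9·√2
- ∠AEP = 53.13°
- ∠APE = 90°
- ∠EAP = 36.87°
- ∠EPU = 100.67°
- ∠EUP = 17.15°
- ∠PEU = 62.18°
After 2 steps:
- ∠PXU = 45°
- ∠UPX = 45°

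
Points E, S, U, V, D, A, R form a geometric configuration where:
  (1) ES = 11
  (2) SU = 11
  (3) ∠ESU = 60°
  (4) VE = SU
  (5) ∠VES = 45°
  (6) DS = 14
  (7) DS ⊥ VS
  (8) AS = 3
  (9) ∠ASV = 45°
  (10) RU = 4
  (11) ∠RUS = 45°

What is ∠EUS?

Step 1: By the law of cosines on triangle USE: UE² = 11² + 11² − 2·11·11·cos(60°) = 121, so UE = 11.
Step 2: By the inverse law of cosines on triangle EUS: cos(∠EUS) = (11² + 11² − 11²) / (2·11·11) = 121/242 = 0.5, so ∠EUS = 60°.

Therefore, the measure of angle ∠EUS = 60°.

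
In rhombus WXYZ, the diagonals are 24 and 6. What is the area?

Area of a rhombus = (d1 * d2) / 2
Area = (24 * 6) / 2
Area = 144 / 2
Area = 72

72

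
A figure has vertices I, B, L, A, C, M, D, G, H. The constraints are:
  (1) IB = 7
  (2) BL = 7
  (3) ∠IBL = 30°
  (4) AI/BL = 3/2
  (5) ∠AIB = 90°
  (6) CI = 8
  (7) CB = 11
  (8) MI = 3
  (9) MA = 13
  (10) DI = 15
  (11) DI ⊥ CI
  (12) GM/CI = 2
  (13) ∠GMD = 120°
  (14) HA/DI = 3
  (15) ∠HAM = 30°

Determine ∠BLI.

Step 1: By the law of cosines on triangle LBI: LI² = 7² + 7² − 2·7·7·cos(30°) = 13.13, so LI ≈ 3.62.
Step 2: By the inverse law of cosines on triangle BLI: cos(∠BLI) = (7² + 3.62² − 7²) / (2·7·3.62) = 13.13/50.73 = 0.2588, so ∠BLI = 75°.

Therefore, the measure of angle ∠BLI = 75°.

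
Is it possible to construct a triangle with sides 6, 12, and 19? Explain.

The longest side is 19. The other two sides sum to 6 + 12 = 18.
Since 18 ≤ 19, the two shorter sides cannot reach around to close the triangle.

No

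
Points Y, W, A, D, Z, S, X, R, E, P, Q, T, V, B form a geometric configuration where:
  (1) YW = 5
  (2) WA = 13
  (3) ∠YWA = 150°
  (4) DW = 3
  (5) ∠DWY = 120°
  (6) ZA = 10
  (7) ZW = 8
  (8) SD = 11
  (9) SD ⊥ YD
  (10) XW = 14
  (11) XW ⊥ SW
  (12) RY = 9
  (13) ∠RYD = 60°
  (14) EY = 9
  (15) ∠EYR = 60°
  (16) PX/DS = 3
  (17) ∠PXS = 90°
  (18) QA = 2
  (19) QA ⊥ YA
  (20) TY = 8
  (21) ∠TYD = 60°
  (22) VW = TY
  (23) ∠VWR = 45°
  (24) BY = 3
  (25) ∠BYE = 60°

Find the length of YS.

Step 1: By the law of cosines on triangle DWY: DY² = 3² + 5² − 2·3·5·cos(120°) = 49, so DY = 7.
Step 2: By the law of cosines on triangle YDS: YS² = 7² + 11² − 2·7·11·cos(90°) = 170, so YS = √170.

Therefore, the length of YS = √170.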